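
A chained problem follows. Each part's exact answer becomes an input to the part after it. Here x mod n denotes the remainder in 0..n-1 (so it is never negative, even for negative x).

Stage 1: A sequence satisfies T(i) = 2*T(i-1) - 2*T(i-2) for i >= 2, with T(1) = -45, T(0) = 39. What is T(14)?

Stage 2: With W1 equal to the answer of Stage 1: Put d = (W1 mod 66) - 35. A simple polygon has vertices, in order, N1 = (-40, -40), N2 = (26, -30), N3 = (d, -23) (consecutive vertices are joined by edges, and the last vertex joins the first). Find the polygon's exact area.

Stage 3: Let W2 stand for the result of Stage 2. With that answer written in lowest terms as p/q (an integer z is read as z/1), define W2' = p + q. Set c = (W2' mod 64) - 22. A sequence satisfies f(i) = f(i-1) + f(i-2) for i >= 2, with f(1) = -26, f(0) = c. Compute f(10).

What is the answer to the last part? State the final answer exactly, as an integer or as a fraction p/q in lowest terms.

-648

Stage 1: T(2) = 2*(-45) - 2*(39) = -168; iterating: T(2)=-168, T(3)=-246, T(4)=-156, T(5)=180, T(6)=672, T(7)=984, T(8)=624, T(9)=-720, T(10)=-2688, T(11)=-3936, T(12)=-2496, T(13)=2880, T(14)=10752; answer 10752
Stage 2: W1 = 10752; d = 25; cross terms: (-40*-30 - 26*-40)=2240, (26*-23 - 25*-30)=152, (25*-40 - -40*-23)=-1920; twice the area = |472| = 472; area = 236; answer 236
Stage 3: W2 = 236; threaded value p + q = 237; c = 23; f(2) = 1*(-26) + 1*(23) = -3; iterating: f(2)=-3, f(3)=-29, f(4)=-32, f(5)=-61, f(6)=-93, f(7)=-154, f(8)=-247, f(9)=-401, f(10)=-648; answer -648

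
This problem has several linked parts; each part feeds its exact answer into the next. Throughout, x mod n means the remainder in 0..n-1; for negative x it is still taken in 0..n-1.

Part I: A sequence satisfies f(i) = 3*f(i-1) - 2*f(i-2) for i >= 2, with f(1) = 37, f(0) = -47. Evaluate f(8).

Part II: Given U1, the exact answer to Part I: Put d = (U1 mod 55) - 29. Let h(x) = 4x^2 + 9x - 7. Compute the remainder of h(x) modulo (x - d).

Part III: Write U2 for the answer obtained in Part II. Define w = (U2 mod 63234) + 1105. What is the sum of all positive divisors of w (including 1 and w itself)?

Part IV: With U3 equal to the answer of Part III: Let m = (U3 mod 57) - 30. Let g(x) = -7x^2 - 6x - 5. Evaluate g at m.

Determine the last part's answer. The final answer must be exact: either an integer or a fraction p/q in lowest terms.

Part I: f(2) = 3*(37) - 2*(-47) = 205; iterating: f(2)=205, f(3)=541, f(4)=1213, f(5)=2557, f(6)=5245, f(7)=10621, f(8)=21373; answer 21373
Part II: U1 = 21373; d = 4; remainder = value at the root: 4*(4)^2 + 9*(4)^1 - 7 = (64) + (36) + (-7) = 93; answer 93
Part III: U2 = 93; w = 1198; 1198 = 2 * 599; sigma = (1 + 2) * (1 + 599) = 3 * 600 = 1800; answer 1800
Part IV: U3 = 1800; m = 3; -7*(3)^2 - 6*(3)^1 - 5 = (-63) + (-18) + (-5) = -86; answer -86

-86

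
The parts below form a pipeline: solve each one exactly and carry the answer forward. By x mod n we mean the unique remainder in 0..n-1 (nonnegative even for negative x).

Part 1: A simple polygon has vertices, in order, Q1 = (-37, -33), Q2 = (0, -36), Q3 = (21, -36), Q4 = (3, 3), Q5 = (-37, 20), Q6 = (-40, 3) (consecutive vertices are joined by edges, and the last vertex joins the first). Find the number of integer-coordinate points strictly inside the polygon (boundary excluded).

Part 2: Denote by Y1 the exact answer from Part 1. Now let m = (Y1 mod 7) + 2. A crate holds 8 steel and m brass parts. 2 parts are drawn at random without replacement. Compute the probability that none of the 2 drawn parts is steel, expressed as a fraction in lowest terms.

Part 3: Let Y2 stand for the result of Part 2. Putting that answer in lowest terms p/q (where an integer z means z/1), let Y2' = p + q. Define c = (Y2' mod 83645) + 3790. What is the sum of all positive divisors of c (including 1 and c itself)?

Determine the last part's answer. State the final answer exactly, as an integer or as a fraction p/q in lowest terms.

Part 1: cross terms: (-37*-36 - 0*-33)=1332, (0*-36 - 21*-36)=756, (21*3 - 3*-36)=171, (3*20 - -37*3)=171, (-37*3 - -40*20)=689, (-40*-33 - -37*3)=1431; twice the area = |4550| = 4550; area = 2275; boundary points = 1 + 21 + 3 + 1 + 1 + 3 = 30; strictly interior points = area - boundary/2 + 1 = 2261; answer 2261
Part 2: Y1 = 2261; m = 2; total draws C(10,2) = 45; favorable C(2,2) = 1; P = 1/45; answer 1/45
Part 3: Y2 = 1/45; threaded value p + q = 46; c = 3836; 3836 = 2^2 * 7 * 137; sigma = (1 + 2 + 4) * (1 + 7) * (1 + 137) = 7 * 8 * 138 = 7728; answer 7728

7728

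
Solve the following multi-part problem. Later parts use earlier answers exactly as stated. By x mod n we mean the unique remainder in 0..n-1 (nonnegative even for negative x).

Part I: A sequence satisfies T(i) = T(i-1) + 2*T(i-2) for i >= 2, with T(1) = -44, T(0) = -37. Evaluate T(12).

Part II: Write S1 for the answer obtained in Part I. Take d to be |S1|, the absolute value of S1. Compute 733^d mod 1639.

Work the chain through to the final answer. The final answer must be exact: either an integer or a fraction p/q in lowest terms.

Part I: T(2) = 1*(-44) + 2*(-37) = -118; iterating: T(2)=-118, T(3)=-206, T(4)=-442, T(5)=-854, T(6)=-1738, T(7)=-3446, T(8)=-6922, T(9)=-13814, T(10)=-27658, T(11)=-55286, T(12)=-110602; answer -110602
Part II: S1 = -110602; d = 110602; squarings mod 1639: 733^1=733, 733^2=1336, 733^4=25, 733^8=625, 733^16=543, 733^32=1468, 733^64=1378, 733^128=922, 733^256=1082, 733^512=478, 733^1024=663, 733^2048=317, 733^4096=510, 733^8192=1138, 733^16384=234, 733^32768=669, 733^65536=114; 733^110602 = 733^2 * 733^8 * 733^4096 * 733^8192 * 733^32768 * 733^65536 = 929 (mod 1639); answer 929

929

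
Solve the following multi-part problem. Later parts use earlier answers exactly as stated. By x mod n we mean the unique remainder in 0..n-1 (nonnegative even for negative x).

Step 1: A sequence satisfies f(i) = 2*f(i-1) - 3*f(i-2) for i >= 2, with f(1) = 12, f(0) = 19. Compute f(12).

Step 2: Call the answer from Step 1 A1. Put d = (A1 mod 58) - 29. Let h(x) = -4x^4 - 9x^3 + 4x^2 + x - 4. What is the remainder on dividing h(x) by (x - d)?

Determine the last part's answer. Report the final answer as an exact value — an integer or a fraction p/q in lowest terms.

Step 1: f(2) = 2*(12) - 3*(19) = -33; iterating: f(2)=-33, f(3)=-102, f(4)=-105, f(5)=96, f(6)=507, f(7)=726, f(8)=-69, f(9)=-2316, f(10)=-4425, f(11)=-1902, f(12)=9471; answer 9471
Step 2: A1 = 9471; d = -12; remainder = value at the root: -4*(-12)^4 - 9*(-12)^3 + 4*(-12)^2 + 1*(-12)^1 - 4 = (-82944) + (15552) + (576) + (-12) + (-4) = -66832; answer -66832

-66832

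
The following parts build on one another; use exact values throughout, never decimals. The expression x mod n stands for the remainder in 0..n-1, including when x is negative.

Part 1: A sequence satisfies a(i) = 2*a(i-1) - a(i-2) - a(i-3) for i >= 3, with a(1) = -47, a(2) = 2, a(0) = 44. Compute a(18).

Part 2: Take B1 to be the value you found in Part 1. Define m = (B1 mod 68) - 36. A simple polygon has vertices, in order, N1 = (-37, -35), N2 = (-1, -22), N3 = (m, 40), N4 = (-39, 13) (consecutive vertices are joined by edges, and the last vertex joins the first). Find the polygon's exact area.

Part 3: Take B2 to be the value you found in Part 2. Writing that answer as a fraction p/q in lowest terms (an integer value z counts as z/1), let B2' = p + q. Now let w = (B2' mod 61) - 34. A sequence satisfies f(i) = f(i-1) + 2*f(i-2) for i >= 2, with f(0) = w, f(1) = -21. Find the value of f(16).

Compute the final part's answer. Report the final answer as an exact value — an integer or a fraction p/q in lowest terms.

Part 1: a(3) = 2*(2) - 1*(-47) - 1*(44) = 7; iterating: a(3)=7, a(4)=59, a(5)=109, a(6)=152, a(7)=136, a(8)=11, a(9)=-266, a(10)=-679, a(11)=-1103, a(12)=-1261, a(13)=-740, a(14)=884, a(15)=3769, a(16)=7394, a(17)=10135, a(18)=9107; answer 9107
Part 2: B1 = 9107; m = 27; cross terms: (-37*-22 - -1*-35)=779, (-1*40 - 27*-22)=554, (27*13 - -39*40)=1911, (-39*-35 - -37*13)=1846; twice the area = |5090| = 5090; area = 2545; answer 2545
Part 3: B2 = 2545; threaded value p + q = 2546; w = 11; f(2) = 1*(-21) + 2*(11) = 1; iterating: f(2)=1, f(3)=-41, f(4)=-39, f(5)=-121, f(6)=-199, f(7)=-441, f(8)=-839, f(9)=-1721, f(10)=-3399, f(11)=-6841, f(12)=-13639, f(13)=-27321, f(14)=-54599, f(15)=-109241, f(16)=-218439; answer -218439

-218439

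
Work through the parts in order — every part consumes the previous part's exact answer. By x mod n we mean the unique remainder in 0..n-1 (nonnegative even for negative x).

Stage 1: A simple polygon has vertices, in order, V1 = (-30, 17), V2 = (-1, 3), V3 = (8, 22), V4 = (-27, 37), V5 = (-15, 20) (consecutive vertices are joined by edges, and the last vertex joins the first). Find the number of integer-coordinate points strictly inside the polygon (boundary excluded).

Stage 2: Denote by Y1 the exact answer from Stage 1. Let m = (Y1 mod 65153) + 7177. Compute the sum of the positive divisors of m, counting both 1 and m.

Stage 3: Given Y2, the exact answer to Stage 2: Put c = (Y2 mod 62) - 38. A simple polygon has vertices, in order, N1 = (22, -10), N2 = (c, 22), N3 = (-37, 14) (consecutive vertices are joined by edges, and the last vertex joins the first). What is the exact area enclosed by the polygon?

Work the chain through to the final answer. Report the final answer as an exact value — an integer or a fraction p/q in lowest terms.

488

Stage 1: cross terms: (-30*3 - -1*17)=-73, (-1*22 - 8*3)=-46, (8*37 - -27*22)=890, (-27*20 - -15*37)=15, (-15*17 - -30*20)=345; twice the area = |1131| = 1131; area = 1131/2; boundary points = 1 + 1 + 5 + 1 + 3 = 11; strictly interior points = area - boundary/2 + 1 = 561; answer 561
Stage 2: Y1 = 561; m = 7738; 7738 = 2 * 53 * 73; sigma = (1 + 2) * (1 + 53) * (1 + 73) = 3 * 54 * 74 = 11988; answer 11988
Stage 3: Y2 = 11988; c = -16; cross terms: (22*22 - -16*-10)=324, (-16*14 - -37*22)=590, (-37*-10 - 22*14)=62; twice the area = |976| = 976; area = 488; answer 488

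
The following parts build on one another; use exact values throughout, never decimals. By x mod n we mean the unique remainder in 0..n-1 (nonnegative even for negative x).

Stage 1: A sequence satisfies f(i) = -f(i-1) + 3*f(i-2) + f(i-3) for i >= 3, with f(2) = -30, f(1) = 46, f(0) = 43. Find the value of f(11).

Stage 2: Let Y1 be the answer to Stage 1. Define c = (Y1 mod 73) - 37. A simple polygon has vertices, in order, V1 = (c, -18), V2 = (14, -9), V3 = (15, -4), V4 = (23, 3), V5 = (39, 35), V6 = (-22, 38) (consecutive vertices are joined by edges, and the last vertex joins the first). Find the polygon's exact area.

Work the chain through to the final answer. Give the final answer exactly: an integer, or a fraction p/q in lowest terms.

Stage 1: f(3) = -1*(-30) + 3*(46) + 1*(43) = 211; iterating: f(3)=211, f(4)=-255, f(5)=858, f(6)=-1412, f(7)=3731, f(8)=-7109, f(9)=16890, f(10)=-34486, f(11)=78047; answer 78047
Stage 2: Y1 = 78047; c = -27; cross terms: (-27*-9 - 14*-18)=495, (14*-4 - 15*-9)=79, (15*3 - 23*-4)=137, (23*35 - 39*3)=688, (39*38 - -22*35)=2252, (-22*-18 - -27*38)=1422; twice the area = |5073| = 5073; area = 5073/2; answer 5073/2

5073/2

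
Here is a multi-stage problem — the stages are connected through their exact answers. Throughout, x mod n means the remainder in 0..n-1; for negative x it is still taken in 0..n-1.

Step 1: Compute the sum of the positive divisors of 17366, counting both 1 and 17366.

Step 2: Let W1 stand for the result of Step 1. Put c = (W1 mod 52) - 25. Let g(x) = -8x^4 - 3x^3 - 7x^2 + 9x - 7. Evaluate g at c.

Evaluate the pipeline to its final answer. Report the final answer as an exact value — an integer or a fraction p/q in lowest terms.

Step 1: 17366 = 2 * 19 * 457; sigma = (1 + 2) * (1 + 19) * (1 + 457) = 3 * 20 * 458 = 27480; answer 27480
Step 2: W1 = 27480; c = -1; -8*(-1)^4 - 3*(-1)^3 - 7*(-1)^2 + 9*(-1)^1 - 7 = (-8) + (3) + (-7) + (-9) + (-7) = -28; answer -28

-28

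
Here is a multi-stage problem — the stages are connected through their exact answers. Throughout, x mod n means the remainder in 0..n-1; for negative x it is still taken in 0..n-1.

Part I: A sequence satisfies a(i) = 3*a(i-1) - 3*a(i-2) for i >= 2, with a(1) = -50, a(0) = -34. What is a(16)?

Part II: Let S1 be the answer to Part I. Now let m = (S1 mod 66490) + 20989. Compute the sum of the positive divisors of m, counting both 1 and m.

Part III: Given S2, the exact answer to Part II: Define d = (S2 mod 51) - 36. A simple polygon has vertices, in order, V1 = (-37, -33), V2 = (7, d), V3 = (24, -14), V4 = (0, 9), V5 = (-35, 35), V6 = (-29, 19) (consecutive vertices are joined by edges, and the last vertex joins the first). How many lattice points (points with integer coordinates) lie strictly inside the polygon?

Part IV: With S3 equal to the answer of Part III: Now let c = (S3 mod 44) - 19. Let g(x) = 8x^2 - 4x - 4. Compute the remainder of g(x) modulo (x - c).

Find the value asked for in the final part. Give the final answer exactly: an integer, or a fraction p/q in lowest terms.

360

Part I: a(2) = 3*(-50) - 3*(-34) = -48; iterating: a(2)=-48, a(3)=6, a(4)=162, a(5)=468, a(6)=918, a(7)=1350, a(8)=1296, a(9)=-162, a(10)=-4374, a(11)=-12636, a(12)=-24786, a(13)=-36450, a(14)=-34992, a(15)=4374, a(16)=118098; answer 118098
Part II: S1 = 118098; m = 72597; 72597 = 3 * 7 * 3457; sigma = (1 + 3) * (1 + 7) * (1 + 3457) = 4 * 8 * 3458 = 110656; answer 110656
Part III: S2 = 110656; d = 1; cross terms: (-37*1 - 7*-33)=194, (7*-14 - 24*1)=-122, (24*9 - 0*-14)=216, (0*35 - -35*9)=315, (-35*19 - -29*35)=350, (-29*-33 - -37*19)=1660; twice the area = |2613| = 2613; area = 2613/2; boundary points = 2 + 1 + 1 + 1 + 2 + 4 = 11; strictly interior points = area - boundary/2 + 1 = 1302; answer 1302
Part IV: S3 = 1302; c = 7; remainder = value at the root: 8*(7)^2 - 4*(7)^1 - 4 = (392) + (-28) + (-4) = 360; answer 360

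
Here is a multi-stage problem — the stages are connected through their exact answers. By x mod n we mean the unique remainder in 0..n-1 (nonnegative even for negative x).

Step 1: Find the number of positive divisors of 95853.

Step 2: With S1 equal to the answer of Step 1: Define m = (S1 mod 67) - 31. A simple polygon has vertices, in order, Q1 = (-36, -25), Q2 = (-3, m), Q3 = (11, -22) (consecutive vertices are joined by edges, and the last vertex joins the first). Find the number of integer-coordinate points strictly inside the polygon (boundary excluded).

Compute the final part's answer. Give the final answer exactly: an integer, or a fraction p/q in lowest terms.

Step 1: 95853 = 3 * 89 * 359; number of divisors = (1+1) * (1+1) * (1+1) = 8; answer 8
Step 2: S1 = 8; m = -23; cross terms: (-36*-23 - -3*-25)=753, (-3*-22 - 11*-23)=319, (11*-25 - -36*-22)=-1067; twice the area = |5| = 5; area = 5/2; boundary points = 1 + 1 + 1 = 3; strictly interior points = area - boundary/2 + 1 = 2; answer 2

2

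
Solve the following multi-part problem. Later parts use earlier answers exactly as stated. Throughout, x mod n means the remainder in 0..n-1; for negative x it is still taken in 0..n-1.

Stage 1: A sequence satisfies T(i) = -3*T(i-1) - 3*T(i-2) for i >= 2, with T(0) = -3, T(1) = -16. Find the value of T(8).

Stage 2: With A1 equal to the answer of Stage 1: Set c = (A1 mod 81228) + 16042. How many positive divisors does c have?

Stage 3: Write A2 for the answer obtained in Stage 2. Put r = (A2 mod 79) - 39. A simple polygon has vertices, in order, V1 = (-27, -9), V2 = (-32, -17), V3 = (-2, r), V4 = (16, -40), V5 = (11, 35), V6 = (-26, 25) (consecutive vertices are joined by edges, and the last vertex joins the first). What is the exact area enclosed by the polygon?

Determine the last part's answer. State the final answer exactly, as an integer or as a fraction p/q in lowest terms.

5087/2

Stage 1: T(2) = -3*(-16) - 3*(-3) = 57; iterating: T(2)=57, T(3)=-123, T(4)=198, T(5)=-225, T(6)=81, T(7)=432, T(8)=-1539; answer -1539
Stage 2: A1 = -1539; c = 95731; 95731 is prime, so its only divisors are 1 and 95731; count = 2; answer 2
Stage 3: A2 = 2; r = -37; cross terms: (-27*-17 - -32*-9)=171, (-32*-37 - -2*-17)=1150, (-2*-40 - 16*-37)=672, (16*35 - 11*-40)=1000, (11*25 - -26*35)=1185, (-26*-9 - -27*25)=909; twice the area = |5087| = 5087; area = 5087/2; answer 5087/2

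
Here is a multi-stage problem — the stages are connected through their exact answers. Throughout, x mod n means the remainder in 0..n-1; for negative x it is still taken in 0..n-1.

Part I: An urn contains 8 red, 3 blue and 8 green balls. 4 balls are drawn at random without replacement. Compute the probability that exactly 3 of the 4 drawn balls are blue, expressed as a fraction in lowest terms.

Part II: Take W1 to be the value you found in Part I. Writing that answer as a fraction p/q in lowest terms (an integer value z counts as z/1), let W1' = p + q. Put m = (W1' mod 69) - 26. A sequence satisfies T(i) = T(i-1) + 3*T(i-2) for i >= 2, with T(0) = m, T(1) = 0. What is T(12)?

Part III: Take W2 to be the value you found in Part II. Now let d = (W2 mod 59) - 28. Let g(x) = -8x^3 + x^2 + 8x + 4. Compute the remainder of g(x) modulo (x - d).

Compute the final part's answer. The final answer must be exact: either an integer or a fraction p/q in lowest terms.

-174604

Part I: total draws C(19,4) = 3876; favorable C(3,3)*C(16,1) = 16; P = 4/969; answer 4/969
Part II: W1 = 4/969; threaded value p + q = 973; m = -19; T(2) = 1*(0) + 3*(-19) = -57; iterating: T(2)=-57, T(3)=-57, T(4)=-228, T(5)=-399, T(6)=-1083, T(7)=-2280, T(8)=-5529, T(9)=-12369, T(10)=-28956, T(11)=-66063, T(12)=-152931; answer -152931
Part III: W2 = -152931; d = 28; remainder = value at the root: -8*(28)^3 + 1*(28)^2 + 8*(28)^1 + 4 = (-175616) + (784) + (224) + (4) = -174604; answer -174604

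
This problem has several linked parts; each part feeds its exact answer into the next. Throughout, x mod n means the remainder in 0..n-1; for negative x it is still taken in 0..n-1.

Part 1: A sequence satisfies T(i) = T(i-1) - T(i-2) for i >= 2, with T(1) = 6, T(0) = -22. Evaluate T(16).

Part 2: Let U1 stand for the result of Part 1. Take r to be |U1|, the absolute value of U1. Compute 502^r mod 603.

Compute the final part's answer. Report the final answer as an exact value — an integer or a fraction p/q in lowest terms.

424

Part 1: T(2) = 1*(6) - 1*(-22) = 28; iterating: T(2)=28, T(3)=22, T(4)=-6, T(5)=-28, T(6)=-22, T(7)=6, T(8)=28, T(9)=22, T(10)=-6, T(11)=-28, T(12)=-22, T(13)=6, T(14)=28, T(15)=22, T(16)=-6; answer -6
Part 2: U1 = -6; r = 6; squarings mod 603: 502^1=502, 502^2=553, 502^4=88; 502^6 = 502^2 * 502^4 = 424 (mod 603); answer 424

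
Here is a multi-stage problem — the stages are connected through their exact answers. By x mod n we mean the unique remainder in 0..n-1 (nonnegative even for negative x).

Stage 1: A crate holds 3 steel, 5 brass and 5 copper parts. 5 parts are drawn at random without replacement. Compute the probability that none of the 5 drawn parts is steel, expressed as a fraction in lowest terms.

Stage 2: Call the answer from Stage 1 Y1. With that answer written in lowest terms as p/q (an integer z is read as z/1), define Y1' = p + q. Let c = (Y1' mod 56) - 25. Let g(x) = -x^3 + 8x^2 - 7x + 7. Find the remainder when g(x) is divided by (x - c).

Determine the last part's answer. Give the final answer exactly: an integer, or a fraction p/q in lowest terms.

Stage 1: total draws C(13,5) = 1287; favorable C(10,5) = 252; P = 28/143; answer 28/143
Stage 2: Y1 = 28/143; threaded value p + q = 171; c = -22; remainder = value at the root: -1*(-22)^3 + 8*(-22)^2 - 7*(-22)^1 + 7 = (10648) + (3872) + (154) + (7) = 14681; answer 14681

14681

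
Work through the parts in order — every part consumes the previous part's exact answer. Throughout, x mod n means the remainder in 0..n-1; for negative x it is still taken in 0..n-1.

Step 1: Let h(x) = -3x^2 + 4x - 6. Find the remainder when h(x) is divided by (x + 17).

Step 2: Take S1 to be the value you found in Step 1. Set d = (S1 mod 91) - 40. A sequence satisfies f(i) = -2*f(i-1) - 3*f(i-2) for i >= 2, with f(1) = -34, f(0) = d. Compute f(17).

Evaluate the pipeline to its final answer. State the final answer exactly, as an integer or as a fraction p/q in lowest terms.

Step 1: remainder = value at the root: -3*(-17)^2 + 4*(-17)^1 - 6 = (-867) + (-68) + (-6) = -941; answer -941
Step 2: S1 = -941; d = 20; f(2) = -2*(-34) - 3*(20) = 8; iterating: f(2)=8, f(3)=86, f(4)=-196, f(5)=134, f(6)=320, f(7)=-1042, f(8)=1124, f(9)=878, f(10)=-5128, f(11)=7622, f(12)=140, f(13)=-23146, f(14)=45872, f(15)=-22306, f(16)=-93004, f(17)=252926; answer 252926

252926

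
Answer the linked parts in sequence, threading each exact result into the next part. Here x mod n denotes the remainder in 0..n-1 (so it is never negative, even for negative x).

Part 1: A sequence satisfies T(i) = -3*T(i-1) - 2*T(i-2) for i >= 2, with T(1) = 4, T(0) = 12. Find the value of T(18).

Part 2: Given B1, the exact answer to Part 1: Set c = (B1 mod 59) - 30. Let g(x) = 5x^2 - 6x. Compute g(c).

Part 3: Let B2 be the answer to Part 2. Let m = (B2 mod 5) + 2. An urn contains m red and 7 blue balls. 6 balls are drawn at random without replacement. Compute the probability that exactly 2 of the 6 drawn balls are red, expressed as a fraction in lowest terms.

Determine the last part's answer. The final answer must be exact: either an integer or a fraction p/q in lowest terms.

1/2

Part 1: T(2) = -3*(4) - 2*(12) = -36; iterating: T(2)=-36, T(3)=100, T(4)=-228, T(5)=484, T(6)=-996, T(7)=2020, T(8)=-4068, T(9)=8164, T(10)=-16356, T(11)=32740, T(12)=-65508, T(13)=131044, T(14)=-262116, T(15)=524260, T(16)=-1048548, T(17)=2097124, T(18)=-4194276; answer -4194276
Part 2: B1 = -4194276; c = 4; 5*(4)^2 - 6*(4)^1 = (80) + (-24) = 56; answer 56
Part 3: B2 = 56; m = 3; total draws C(10,6) = 210; favorable C(3,2)*C(7,4) = 105; P = 1/2; answer 1/2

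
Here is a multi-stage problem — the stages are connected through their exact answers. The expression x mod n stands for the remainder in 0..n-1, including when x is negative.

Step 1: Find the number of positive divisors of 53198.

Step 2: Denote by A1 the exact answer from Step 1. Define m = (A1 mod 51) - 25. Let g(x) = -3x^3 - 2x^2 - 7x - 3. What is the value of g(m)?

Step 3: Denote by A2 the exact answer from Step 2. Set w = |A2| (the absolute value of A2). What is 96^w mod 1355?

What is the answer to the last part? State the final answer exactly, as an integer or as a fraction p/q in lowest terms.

Step 1: 53198 = 2 * 67 * 397; number of divisors = (1+1) * (1+1) * (1+1) = 8; answer 8
Step 2: A1 = 8; m = -17; -3*(-17)^3 - 2*(-17)^2 - 7*(-17)^1 - 3 = (14739) + (-578) + (119) + (-3) = 14277; answer 14277
Step 3: A2 = 14277; w = 14277; squarings mod 1355: 96^1=96, 96^2=1086, 96^4=546, 96^8=16, 96^16=256, 96^32=496, 96^64=761, 96^128=536, 96^256=36, 96^512=1296, 96^1024=771, 96^2048=951, 96^4096=616, 96^8192=56; 96^14277 = 96^1 * 96^4 * 96^64 * 96^128 * 96^256 * 96^512 * 96^1024 * 96^4096 * 96^8192 = 376 (mod 1355); answer 376

376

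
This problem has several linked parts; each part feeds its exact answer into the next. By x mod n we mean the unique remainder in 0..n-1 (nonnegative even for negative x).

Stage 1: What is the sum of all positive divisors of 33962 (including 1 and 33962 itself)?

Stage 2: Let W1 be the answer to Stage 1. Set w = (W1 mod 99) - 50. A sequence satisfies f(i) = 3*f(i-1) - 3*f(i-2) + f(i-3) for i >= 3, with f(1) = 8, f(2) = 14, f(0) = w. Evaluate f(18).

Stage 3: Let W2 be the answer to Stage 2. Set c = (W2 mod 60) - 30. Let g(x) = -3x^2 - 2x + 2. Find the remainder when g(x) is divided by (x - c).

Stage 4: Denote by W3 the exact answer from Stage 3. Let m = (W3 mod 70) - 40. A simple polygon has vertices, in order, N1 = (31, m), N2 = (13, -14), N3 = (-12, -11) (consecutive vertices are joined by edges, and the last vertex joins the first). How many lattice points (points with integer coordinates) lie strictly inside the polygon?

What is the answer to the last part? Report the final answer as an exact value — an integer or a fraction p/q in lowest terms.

Stage 1: 33962 = 2 * 16981; sigma = (1 + 2) * (1 + 16981) = 3 * 16982 = 50946; answer 50946
Stage 2: W1 = 50946; w = 10; f(3) = 3*(14) - 3*(8) + 1*(10) = 28; iterating: f(3)=28, f(4)=50, f(5)=80, f(6)=118, f(7)=164, f(8)=218, f(9)=280, f(10)=350, f(11)=428, f(12)=514, f(13)=608, f(14)=710, f(15)=820, f(16)=938, f(17)=1064, f(18)=1198; answer 1198
Stage 3: W2 = 1198; c = 28; remainder = value at the root: -3*(28)^2 - 2*(28)^1 + 2 = (-2352) + (-56) + (2) = -2406; answer -2406
Stage 4: W3 = -2406; m = 4; cross terms: (31*-14 - 13*4)=-486, (13*-11 - -12*-14)=-311, (-12*4 - 31*-11)=293; twice the area = |-504| = 504; area = 252; boundary points = 18 + 1 + 1 = 20; strictly interior points = area - boundary/2 + 1 = 243; answer 243

243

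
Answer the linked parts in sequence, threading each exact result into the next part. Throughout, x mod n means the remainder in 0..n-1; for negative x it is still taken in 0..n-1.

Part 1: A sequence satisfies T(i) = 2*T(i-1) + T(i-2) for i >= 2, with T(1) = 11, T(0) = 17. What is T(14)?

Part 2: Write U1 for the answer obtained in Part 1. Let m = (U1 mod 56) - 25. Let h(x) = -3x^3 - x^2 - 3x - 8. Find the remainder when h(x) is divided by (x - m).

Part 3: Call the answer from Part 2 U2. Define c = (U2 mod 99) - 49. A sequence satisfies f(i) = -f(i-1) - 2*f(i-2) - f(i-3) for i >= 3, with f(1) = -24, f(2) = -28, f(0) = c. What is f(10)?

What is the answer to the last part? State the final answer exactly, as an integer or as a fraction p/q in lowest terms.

511

Part 1: T(2) = 2*(11) + 1*(17) = 39; iterating: T(2)=39, T(3)=89, T(4)=217, T(5)=523, T(6)=1263, T(7)=3049, T(8)=7361, T(9)=17771, T(10)=42903, T(11)=103577, T(12)=250057, T(13)=603691, T(14)=1457439; answer 1457439
Part 2: U1 = 1457439; m = 14; remainder = value at the root: -3*(14)^3 - 1*(14)^2 - 3*(14)^1 - 8 = (-8232) + (-196) + (-42) + (-8) = -8478; answer -8478
Part 3: U2 = -8478; c = -13; f(3) = -1*(-28) - 2*(-24) - 1*(-13) = 89; iterating: f(3)=89, f(4)=-9, f(5)=-141, f(6)=70, f(7)=221, f(8)=-220, f(9)=-292, f(10)=511; answer 511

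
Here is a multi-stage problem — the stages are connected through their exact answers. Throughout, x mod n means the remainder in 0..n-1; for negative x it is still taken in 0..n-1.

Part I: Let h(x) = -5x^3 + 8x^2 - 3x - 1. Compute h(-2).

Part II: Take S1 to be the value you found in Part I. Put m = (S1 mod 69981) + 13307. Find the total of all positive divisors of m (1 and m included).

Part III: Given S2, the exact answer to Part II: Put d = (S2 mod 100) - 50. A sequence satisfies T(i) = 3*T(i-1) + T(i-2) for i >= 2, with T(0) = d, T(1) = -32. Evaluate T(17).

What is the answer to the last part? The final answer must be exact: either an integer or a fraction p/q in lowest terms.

-8656670978

Part I: -5*(-2)^3 + 8*(-2)^2 - 3*(-2)^1 - 1 = (40) + (32) + (6) + (-1) = 77; answer 77
Part II: S1 = 77; m = 13384; 13384 = 2^3 * 7 * 239; sigma = (1 + 2 + 4 + 8) * (1 + 7) * (1 + 239) = 15 * 8 * 240 = 28800; answer 28800
Part III: S2 = 28800; d = -50; T(2) = 3*(-32) + 1*(-50) = -146; iterating: T(2)=-146, T(3)=-470, T(4)=-1556, T(5)=-5138, T(6)=-16970, T(7)=-56048, T(8)=-185114, T(9)=-611390, T(10)=-2019284, T(11)=-6669242, T(12)=-22027010, T(13)=-72750272, T(14)=-240277826, T(15)=-793583750, T(16)=-2621029076, T(17)=-8656670978; answer -8656670978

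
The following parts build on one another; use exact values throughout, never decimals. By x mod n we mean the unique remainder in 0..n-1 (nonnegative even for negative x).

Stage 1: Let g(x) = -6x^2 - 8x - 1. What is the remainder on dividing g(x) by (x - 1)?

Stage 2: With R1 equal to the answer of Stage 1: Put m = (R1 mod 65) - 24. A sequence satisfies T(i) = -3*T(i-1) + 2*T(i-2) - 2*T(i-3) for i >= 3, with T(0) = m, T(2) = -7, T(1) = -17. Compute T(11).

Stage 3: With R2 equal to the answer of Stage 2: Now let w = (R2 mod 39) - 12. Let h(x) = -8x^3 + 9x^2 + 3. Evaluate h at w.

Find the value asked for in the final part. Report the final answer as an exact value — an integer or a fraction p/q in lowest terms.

4

Stage 1: remainder = value at the root: -6*(1)^2 - 8*(1)^1 - 1 = (-6) + (-8) + (-1) = -15; answer -15
Stage 2: R1 = -15; m = 26; T(3) = -3*(-7) + 2*(-17) - 2*(26) = -65; iterating: T(3)=-65, T(4)=215, T(5)=-761, T(6)=2843, T(7)=-10481, T(8)=38651, T(9)=-142601, T(10)=526067, T(11)=-1940705; answer -1940705
Stage 3: R2 = -1940705; w = 1; -8*(1)^3 + 9*(1)^2 + 3 = (-8) + (9) + (3) = 4; answer 4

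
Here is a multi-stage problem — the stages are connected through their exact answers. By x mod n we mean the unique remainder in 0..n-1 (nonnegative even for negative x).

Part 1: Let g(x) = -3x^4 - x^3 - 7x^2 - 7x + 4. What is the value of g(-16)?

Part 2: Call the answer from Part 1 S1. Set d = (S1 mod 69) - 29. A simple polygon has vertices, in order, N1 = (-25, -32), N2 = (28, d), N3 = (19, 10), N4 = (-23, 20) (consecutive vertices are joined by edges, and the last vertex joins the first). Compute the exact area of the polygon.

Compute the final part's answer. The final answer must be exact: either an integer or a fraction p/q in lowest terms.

Part 1: -3*(-16)^4 - 1*(-16)^3 - 7*(-16)^2 - 7*(-16)^1 + 4 = (-196608) + (4096) + (-1792) + (112) + (4) = -194188; answer -194188
Part 2: S1 = -194188; d = 18; cross terms: (-25*18 - 28*-32)=446, (28*10 - 19*18)=-62, (19*20 - -23*10)=610, (-23*-32 - -25*20)=1236; twice the area = |2230| = 2230; area = 1115; answer 1115

1115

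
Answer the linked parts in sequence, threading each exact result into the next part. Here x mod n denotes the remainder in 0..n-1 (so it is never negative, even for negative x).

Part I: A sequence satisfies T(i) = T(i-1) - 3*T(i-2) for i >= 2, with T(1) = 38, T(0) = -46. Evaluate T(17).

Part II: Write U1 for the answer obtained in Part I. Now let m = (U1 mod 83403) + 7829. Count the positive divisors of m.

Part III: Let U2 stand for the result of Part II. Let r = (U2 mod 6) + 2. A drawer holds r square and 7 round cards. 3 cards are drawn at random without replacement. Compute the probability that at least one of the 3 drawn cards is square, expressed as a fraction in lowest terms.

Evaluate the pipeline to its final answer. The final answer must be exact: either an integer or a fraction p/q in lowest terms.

Part I: T(2) = 1*(38) - 3*(-46) = 176; iterating: T(2)=176, T(3)=62, T(4)=-466, T(5)=-652, T(6)=746, T(7)=2702, T(8)=464, T(9)=-7642, T(10)=-9034, T(11)=13892, T(12)=40994, T(13)=-682, T(14)=-123664, T(15)=-121618, T(16)=249374, T(17)=614228; answer 614228
Part II: U1 = 614228; m = 38236; 38236 = 2^2 * 11^2 * 79; number of divisors = (2+1) * (2+1) * (1+1) = 18; answer 18
Part III: U2 = 18; r = 2; total draws C(9,3) = 84; complement C(7,3) = 35; favorable 84 - 35 = 49; P = 7/12; answer 7/12

7/12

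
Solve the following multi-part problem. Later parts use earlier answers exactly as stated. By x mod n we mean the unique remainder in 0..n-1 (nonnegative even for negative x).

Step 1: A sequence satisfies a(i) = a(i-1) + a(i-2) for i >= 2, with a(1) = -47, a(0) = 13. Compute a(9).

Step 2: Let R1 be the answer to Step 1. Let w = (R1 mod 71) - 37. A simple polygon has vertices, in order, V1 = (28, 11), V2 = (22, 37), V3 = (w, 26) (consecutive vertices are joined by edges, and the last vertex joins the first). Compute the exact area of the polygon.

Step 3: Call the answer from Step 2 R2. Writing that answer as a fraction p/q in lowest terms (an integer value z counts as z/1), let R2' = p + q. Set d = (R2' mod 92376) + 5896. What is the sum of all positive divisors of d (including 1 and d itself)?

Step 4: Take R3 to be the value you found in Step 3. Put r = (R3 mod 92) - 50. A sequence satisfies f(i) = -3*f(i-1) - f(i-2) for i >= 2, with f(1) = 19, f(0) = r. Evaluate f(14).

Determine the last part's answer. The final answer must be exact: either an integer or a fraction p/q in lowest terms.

-3853335

Step 1: a(2) = 1*(-47) + 1*(13) = -34; iterating: a(2)=-34, a(3)=-81, a(4)=-115, a(5)=-196, a(6)=-311, a(7)=-507, a(8)=-818, a(9)=-1325; answer -1325
Step 2: R1 = -1325; w = -13; cross terms: (28*37 - 22*11)=794, (22*26 - -13*37)=1053, (-13*11 - 28*26)=-871; twice the area = |976| = 976; area = 488; answer 488
Step 3: R2 = 488; threaded value p + q = 489; d = 6385; 6385 = 5 * 1277; sigma = (1 + 5) * (1 + 1277) = 6 * 1278 = 7668; answer 7668
Step 4: R3 = 7668; r = -18; f(2) = -3*(19) - 1*(-18) = -39; iterating: f(2)=-39, f(3)=98, f(4)=-255, f(5)=667, f(6)=-1746, f(7)=4571, f(8)=-11967, f(9)=31330, f(10)=-82023, f(11)=214739, f(12)=-562194, f(13)=1471843, f(14)=-3853335; answer -3853335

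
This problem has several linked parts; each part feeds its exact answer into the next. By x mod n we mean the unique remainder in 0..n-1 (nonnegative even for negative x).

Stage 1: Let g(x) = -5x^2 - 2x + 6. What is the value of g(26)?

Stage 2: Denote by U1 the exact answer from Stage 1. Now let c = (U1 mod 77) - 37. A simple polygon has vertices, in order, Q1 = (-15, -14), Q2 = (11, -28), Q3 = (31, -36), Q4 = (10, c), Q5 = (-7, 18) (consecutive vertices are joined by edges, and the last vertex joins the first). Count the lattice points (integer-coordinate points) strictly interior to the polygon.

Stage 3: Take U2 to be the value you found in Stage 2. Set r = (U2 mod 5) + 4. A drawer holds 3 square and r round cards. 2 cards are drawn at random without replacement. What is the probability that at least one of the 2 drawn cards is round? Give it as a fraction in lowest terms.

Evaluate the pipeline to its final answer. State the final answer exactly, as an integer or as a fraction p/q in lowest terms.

14/15

Stage 1: -5*(26)^2 - 2*(26)^1 + 6 = (-3380) + (-52) + (6) = -3426; answer -3426
Stage 2: U1 = -3426; c = 2; cross terms: (-15*-28 - 11*-14)=574, (11*-36 - 31*-28)=472, (31*2 - 10*-36)=422, (10*18 - -7*2)=194, (-7*-14 - -15*18)=368; twice the area = |2030| = 2030; area = 1015; boundary points = 2 + 4 + 1 + 1 + 8 = 16; strictly interior points = area - boundary/2 + 1 = 1008; answer 1008
Stage 3: U2 = 1008; r = 7; total draws C(10,2) = 45; complement C(3,2) = 3; favorable 45 - 3 = 42; P = 14/15; answer 14/15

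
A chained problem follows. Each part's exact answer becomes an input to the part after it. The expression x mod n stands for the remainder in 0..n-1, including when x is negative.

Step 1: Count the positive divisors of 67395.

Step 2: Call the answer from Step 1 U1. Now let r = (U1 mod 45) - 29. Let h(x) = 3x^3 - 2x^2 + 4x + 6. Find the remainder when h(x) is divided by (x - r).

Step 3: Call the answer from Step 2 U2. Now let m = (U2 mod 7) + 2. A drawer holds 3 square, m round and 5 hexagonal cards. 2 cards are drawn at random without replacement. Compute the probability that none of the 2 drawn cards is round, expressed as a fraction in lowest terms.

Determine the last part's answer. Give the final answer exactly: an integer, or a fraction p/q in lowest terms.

Step 1: 67395 = 3 * 5 * 4493; number of divisors = (1+1) * (1+1) * (1+1) = 8; answer 8
Step 2: U1 = 8; r = -21; remainder = value at the root: 3*(-21)^3 - 2*(-21)^2 + 4*(-21)^1 + 6 = (-27783) + (-882) + (-84) + (6) = -28743; answer -28743
Step 3: U2 = -28743; m = 8; total draws C(16,2) = 120; favorable C(8,2) = 28; P = 7/30; answer 7/30

7/30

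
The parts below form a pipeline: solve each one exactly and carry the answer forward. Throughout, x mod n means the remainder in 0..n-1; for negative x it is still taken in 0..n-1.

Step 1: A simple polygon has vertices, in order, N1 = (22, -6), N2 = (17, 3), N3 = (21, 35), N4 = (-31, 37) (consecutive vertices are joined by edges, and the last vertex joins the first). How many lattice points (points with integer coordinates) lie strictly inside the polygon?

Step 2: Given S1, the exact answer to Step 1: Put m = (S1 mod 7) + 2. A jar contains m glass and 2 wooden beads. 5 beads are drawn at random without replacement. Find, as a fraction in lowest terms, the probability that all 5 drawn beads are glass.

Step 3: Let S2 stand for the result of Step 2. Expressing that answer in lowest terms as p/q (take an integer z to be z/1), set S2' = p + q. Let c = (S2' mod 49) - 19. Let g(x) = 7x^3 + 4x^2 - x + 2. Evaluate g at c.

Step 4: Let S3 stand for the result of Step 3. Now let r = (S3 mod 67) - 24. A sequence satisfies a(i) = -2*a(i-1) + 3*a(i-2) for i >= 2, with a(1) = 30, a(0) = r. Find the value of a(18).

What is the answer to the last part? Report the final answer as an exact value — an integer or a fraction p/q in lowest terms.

Step 1: cross terms: (22*3 - 17*-6)=168, (17*35 - 21*3)=532, (21*37 - -31*35)=1862, (-31*-6 - 22*37)=-628; twice the area = |1934| = 1934; area = 967; boundary points = 1 + 4 + 2 + 1 = 8; strictly interior points = area - boundary/2 + 1 = 964; answer 964
Step 2: S1 = 964; m = 7; total draws C(9,5) = 126; favorable C(7,5) = 21; P = 1/6; answer 1/6
Step 3: S2 = 1/6; threaded value p + q = 7; c = -12; 7*(-12)^3 + 4*(-12)^2 - 1*(-12)^1 + 2 = (-12096) + (576) + (12) + (2) = -11506; answer -11506
Step 4: S3 = -11506; r = -6; a(2) = -2*(30) + 3*(-6) = -78; iterating: a(2)=-78, a(3)=246, a(4)=-726, a(5)=2190, a(6)=-6558, a(7)=19686, a(8)=-59046, a(9)=177150, a(10)=-531438, a(11)=1594326, a(12)=-4782966, a(13)=14348910, a(14)=-43046718, a(15)=129140166, a(16)=-387420486, a(17)=1162261470, a(18)=-3486784398; answer -3486784398

-3486784398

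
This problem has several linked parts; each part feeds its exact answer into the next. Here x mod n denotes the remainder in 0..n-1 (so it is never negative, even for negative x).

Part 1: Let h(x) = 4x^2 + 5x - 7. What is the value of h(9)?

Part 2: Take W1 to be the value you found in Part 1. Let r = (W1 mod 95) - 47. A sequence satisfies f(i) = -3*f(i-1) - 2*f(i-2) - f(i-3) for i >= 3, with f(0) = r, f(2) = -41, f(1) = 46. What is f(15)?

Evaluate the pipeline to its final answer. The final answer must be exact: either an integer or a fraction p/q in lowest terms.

Part 1: 4*(9)^2 + 5*(9)^1 - 7 = (324) + (45) + (-7) = 362; answer 362
Part 2: W1 = 362; r = 30; f(3) = -3*(-41) - 2*(46) - 1*(30) = 1; iterating: f(3)=1, f(4)=33, f(5)=-60, f(6)=113, f(7)=-252, f(8)=590, f(9)=-1379, f(10)=3209, f(11)=-7459, f(12)=17338, f(13)=-40305, f(14)=93698, f(15)=-217822; answer -217822

-217822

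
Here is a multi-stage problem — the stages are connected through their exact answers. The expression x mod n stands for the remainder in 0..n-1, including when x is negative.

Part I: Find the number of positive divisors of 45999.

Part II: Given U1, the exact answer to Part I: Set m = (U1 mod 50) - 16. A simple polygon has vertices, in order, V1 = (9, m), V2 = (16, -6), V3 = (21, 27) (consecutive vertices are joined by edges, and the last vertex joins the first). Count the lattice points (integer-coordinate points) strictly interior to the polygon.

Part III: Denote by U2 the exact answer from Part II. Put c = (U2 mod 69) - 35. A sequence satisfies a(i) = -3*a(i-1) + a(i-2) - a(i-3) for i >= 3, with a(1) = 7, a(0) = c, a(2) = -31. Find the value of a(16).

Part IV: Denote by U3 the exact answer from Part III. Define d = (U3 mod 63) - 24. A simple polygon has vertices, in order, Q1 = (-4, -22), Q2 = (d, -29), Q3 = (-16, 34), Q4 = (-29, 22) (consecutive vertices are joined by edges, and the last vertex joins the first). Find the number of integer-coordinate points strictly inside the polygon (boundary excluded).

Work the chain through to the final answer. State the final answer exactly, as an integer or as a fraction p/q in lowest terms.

Part I: 45999 = 3^2 * 19 * 269; number of divisors = (2+1) * (1+1) * (1+1) = 12; answer 12
Part II: U1 = 12; m = -4; cross terms: (9*-6 - 16*-4)=10, (16*27 - 21*-6)=558, (21*-4 - 9*27)=-327; twice the area = |241| = 241; area = 241/2; boundary points = 1 + 1 + 1 = 3; strictly interior points = area - boundary/2 + 1 = 120; answer 120
Part III: U2 = 120; c = 16; a(3) = -3*(-31) + 1*(7) - 1*(16) = 84; iterating: a(3)=84, a(4)=-290, a(5)=985, a(6)=-3329, a(7)=11262, a(8)=-38100, a(9)=128891, a(10)=-436035, a(11)=1475096, a(12)=-4990214, a(13)=16881773, a(14)=-57110629, a(15)=193203874, a(16)=-653604024; answer -653604024
Part IV: U3 = -653604024; d = 36; cross terms: (-4*-29 - 36*-22)=908, (36*34 - -16*-29)=760, (-16*22 - -29*34)=634, (-29*-22 - -4*22)=726; twice the area = |3028| = 3028; area = 1514; boundary points = 1 + 1 + 1 + 1 = 4; strictly interior points = area - boundary/2 + 1 = 1513; answer 1513

1513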